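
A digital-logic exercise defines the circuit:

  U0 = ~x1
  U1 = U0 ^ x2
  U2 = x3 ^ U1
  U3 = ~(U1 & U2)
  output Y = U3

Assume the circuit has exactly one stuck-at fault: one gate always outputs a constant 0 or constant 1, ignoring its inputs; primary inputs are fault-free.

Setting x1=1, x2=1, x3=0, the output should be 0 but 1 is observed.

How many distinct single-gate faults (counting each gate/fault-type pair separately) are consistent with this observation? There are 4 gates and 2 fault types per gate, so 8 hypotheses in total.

4

Fault-free: U0=0, U1=1, U2=1, U3=0 → 0. Observed 1.
  U0 stuck-at-0: output 0 ✗
  U0 stuck-at-1: output 1 ✓
  U1 stuck-at-0: output 1 ✓
  U1 stuck-at-1: output 0 ✗
  U2 stuck-at-0: output 1 ✓
  U2 stuck-at-1: output 0 ✗
  U3 stuck-at-0: output 0 ✗
  U3 stuck-at-1: output 1 ✓
Consistent faults: {U0 stuck-at-1, U1 stuck-at-0, U2 stuck-at-0, U3 stuck-at-1} — 4 in all.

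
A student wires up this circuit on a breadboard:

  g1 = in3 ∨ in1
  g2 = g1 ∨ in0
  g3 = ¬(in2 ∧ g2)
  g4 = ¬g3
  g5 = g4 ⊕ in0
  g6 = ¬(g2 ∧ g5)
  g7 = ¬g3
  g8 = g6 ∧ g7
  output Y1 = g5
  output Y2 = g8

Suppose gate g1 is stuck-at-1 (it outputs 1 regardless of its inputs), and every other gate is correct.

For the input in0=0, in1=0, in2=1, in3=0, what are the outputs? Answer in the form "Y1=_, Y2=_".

Propagate with g1 forced: g1=1 [stuck-at-1], g2=1, g3=0, g4=1, g5=1, g6=0, g7=1, g8=0.
So the outputs are Y1=1, Y2=0. (Without the fault they would be Y1=0, Y2=0.)

Y1=1, Y2=0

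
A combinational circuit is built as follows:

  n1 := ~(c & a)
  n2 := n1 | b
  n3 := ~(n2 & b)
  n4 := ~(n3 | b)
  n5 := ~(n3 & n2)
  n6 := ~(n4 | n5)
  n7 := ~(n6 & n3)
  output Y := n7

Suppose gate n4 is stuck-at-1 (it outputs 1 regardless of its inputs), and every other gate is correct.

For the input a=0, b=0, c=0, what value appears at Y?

Propagate with n4 forced: n1=1, n2=1, n3=1, n4=1 [stuck-at-1], n5=0, n6=0, n7=1.
So Y = 1. (Without the fault it would be 0.)

1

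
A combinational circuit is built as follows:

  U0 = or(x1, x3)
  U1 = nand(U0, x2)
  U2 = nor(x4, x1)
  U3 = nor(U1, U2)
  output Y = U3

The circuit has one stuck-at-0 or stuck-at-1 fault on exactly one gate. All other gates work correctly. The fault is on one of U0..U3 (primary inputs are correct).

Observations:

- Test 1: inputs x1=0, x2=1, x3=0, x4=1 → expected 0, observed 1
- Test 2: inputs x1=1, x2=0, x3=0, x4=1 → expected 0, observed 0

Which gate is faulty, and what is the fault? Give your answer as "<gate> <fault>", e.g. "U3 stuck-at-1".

U0 stuck-at-1

Fault-free values for test 1 (x1=0, x2=1, x3=0, x4=1): U0=0, U1=1, U2=0, U3=0, giving Y=0. Observed 1.
Test 1: faults giving observed 1 are {U0 stuck-at-1, U1 stuck-at-0, U3 stuck-at-1}.
Test 2 (x1=1, x2=0, x3=0, x4=1): fault-free U0=1, U1=1, U2=0, U3=0 → 0; observed 0. Eliminates U1 stuck-at-0, U3 stuck-at-1.
Only U0 stuck-at-1 is consistent with every test.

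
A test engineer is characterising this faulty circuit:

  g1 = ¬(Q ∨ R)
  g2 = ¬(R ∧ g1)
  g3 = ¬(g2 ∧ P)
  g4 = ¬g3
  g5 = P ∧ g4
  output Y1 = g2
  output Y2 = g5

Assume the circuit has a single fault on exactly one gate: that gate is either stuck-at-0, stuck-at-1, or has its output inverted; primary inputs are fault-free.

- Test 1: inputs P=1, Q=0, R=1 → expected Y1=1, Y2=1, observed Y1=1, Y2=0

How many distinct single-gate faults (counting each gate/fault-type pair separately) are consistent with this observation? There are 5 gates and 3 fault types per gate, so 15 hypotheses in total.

6

Fault-free: g1=0, g2=1, g3=0, g4=1, g5=1 → Y1=1, Y2=1. Observed Y1=1, Y2=0.
  g1: none of the 3 fault types match ✗
  g2: none of the 3 fault types match ✗
  g3: stuck-at-1, inverted output ✓; others ✗
  g4: stuck-at-0, inverted output ✓; others ✗
  g5: stuck-at-0, inverted output ✓; others ✗
Consistent faults: {g3 stuck-at-1, g3 inverted output, g4 stuck-at-0, g4 inverted output, g5 stuck-at-0, g5 inverted output} — 6 in all.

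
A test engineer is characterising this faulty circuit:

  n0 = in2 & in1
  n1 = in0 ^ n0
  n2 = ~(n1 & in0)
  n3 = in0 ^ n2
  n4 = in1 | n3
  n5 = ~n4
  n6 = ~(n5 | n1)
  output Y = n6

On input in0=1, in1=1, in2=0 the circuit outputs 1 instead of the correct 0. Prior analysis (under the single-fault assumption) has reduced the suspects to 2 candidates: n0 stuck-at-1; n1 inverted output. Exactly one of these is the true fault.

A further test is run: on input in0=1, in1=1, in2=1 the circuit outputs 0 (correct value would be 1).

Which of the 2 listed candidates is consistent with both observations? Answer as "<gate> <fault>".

Evaluate each candidate on input in0=1, in1=1, in2=1:
  n0 stuck-at-1: n0=1 [stuck-at-1], n1=0, n2=1, n3=0, n4=1, n5=0, n6=1 → 1 — eliminated
  n1 inverted output: n0=1, n1=1 [inverted output], n2=0, n3=1, n4=1, n5=0, n6=0 → 0 — matches
Only n1 inverted output reproduces the observed 0.

n1 inverted output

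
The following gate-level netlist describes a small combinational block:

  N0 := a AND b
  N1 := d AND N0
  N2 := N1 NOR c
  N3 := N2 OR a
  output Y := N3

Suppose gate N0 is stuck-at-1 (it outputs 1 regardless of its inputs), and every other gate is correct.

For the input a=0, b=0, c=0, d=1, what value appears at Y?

Propagate with N0 forced: N0=1 [stuck-at-1], N1=1, N2=0, N3=0.
So Y = 0. (Without the fault it would be 1.)

0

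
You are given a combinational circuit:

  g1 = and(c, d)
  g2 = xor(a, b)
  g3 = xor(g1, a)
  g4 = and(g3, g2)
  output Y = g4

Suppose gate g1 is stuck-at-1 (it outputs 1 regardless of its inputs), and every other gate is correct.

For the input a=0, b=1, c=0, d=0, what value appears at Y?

Propagate with g1 forced: g1=1 [stuck-at-1], g2=1, g3=1, g4=1.
So Y = 1. (Without the fault it would be 0.)

1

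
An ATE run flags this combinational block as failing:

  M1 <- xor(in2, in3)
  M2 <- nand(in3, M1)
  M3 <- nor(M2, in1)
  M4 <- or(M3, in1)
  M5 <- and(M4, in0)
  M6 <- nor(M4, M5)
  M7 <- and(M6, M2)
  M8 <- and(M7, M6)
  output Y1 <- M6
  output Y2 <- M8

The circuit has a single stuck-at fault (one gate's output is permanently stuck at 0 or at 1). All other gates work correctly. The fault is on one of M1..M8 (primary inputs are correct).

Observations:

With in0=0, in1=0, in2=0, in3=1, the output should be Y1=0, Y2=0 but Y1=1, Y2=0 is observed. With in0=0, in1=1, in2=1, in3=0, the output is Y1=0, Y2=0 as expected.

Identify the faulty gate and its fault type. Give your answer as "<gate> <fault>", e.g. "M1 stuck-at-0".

M3 stuck-at-0

Fault-free values for test 1 (in0=0, in1=0, in2=0, in3=1): M1=1, M2=0, M3=1, M4=1, M5=0, M6=0, M7=0, M8=0, giving Y1=0, Y2=0. Observed Y1=1, Y2=0.
Test 1: faults giving observed Y1=1, Y2=0 are {M3 stuck-at-0, M4 stuck-at-0, M6 stuck-at-1}.
Test 2 (in0=0, in1=1, in2=1, in3=0): fault-free M1=1, M2=1, M3=0, M4=1, M5=0, M6=0, M7=0, M8=0 → Y1=0, Y2=0; observed Y1=0, Y2=0. Eliminates M4 stuck-at-0, M6 stuck-at-1.
Only M3 stuck-at-0 is consistent with every test.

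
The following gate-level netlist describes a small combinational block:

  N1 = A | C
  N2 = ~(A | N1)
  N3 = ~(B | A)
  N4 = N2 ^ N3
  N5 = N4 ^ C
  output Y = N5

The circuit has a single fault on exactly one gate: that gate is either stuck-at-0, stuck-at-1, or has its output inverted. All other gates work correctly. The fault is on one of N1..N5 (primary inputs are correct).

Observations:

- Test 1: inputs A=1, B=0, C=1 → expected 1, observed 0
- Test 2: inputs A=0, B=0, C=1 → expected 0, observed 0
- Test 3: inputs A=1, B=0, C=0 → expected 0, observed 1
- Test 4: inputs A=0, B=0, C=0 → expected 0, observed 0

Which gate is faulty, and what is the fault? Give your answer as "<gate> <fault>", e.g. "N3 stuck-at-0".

N3 stuck-at-1

Fault-free values for test 1 (A=1, B=0, C=1): N1=1, N2=0, N3=0, N4=0, N5=1, giving Y=1. Observed 0.
Test 1: faults giving observed 0 are {N2 stuck-at-1, N2 inverted output, N3 stuck-at-1, N3 inverted output, N4 stuck-at-1, N4 inverted output, N5 stuck-at-0, N5 inverted output}.
Test 2 (A=0, B=0, C=1): fault-free N1=1, N2=0, N3=1, N4=1, N5=0 → 0; observed 0. Eliminates N2 stuck-at-1, N2 inverted output, N3 inverted output, N4 inverted output, N5 inverted output.
Test 3 (A=1, B=0, C=0): fault-free N1=1, N2=0, N3=0, N4=0, N5=0 → 0; observed 1. Eliminates N5 stuck-at-0.
Test 4 (A=0, B=0, C=0): fault-free N1=0, N2=1, N3=1, N4=0, N5=0 → 0; observed 0. Eliminates N4 stuck-at-1.
Only N3 stuck-at-1 is consistent with every test.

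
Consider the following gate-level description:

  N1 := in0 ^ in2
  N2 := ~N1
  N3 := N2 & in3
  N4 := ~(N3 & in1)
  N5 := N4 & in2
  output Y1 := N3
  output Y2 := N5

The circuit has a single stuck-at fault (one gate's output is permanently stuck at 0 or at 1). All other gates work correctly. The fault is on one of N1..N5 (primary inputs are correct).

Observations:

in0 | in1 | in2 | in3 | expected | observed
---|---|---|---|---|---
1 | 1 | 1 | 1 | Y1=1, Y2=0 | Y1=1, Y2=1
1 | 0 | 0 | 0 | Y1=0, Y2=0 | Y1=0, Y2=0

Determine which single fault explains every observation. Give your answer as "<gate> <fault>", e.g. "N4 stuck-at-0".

N4 stuck-at-1

Fault-free values for test 1 (in0=1, in1=1, in2=1, in3=1): N1=0, N2=1, N3=1, N4=0, N5=0, giving Y1=1, Y2=0. Observed Y1=1, Y2=1.
Test 1: faults giving observed Y1=1, Y2=1 are {N4 stuck-at-1, N5 stuck-at-1}.
Test 2 (in0=1, in1=0, in2=0, in3=0): fault-free N1=1, N2=0, N3=0, N4=1, N5=0 → Y1=0, Y2=0; observed Y1=0, Y2=0. Eliminates N5 stuck-at-1.
Only N4 stuck-at-1 is consistent with every test.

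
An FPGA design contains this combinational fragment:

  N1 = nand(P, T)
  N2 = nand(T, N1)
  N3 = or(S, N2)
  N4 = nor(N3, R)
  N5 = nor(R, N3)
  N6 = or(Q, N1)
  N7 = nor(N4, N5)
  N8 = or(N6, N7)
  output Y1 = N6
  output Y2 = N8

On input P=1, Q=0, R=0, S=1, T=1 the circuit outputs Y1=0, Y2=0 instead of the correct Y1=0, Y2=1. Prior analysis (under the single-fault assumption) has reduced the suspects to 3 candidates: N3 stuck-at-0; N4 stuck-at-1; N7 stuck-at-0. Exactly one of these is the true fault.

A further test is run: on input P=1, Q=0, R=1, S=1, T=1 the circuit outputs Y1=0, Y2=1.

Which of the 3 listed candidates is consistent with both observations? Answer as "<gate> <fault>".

Evaluate each candidate on input P=1, Q=0, R=1, S=1, T=1:
  N3 stuck-at-0: N1=0, N2=1, N3=0 [stuck-at-0], N4=0, N5=0, N6=0, N7=1, N8=1 → Y1=0, Y2=1 — matches
  N4 stuck-at-1: N1=0, N2=1, N3=1, N4=1 [stuck-at-1], N5=0, N6=0, N7=0, N8=0 → Y1=0, Y2=0 — eliminated
  N7 stuck-at-0: N1=0, N2=1, N3=1, N4=0, N5=0, N6=0, N7=0 [stuck-at-0], N8=0 → Y1=0, Y2=0 — eliminated
Only N3 stuck-at-0 reproduces the observed Y1=0, Y2=1.

N3 stuck-at-0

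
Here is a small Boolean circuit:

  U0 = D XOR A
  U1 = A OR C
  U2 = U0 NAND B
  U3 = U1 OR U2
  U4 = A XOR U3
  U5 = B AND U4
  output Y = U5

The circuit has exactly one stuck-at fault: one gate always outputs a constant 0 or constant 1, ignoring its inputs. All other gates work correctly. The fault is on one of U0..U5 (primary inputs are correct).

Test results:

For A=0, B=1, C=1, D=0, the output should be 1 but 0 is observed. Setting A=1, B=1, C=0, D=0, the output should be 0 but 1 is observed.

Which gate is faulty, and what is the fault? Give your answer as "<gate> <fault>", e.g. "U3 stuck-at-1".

U3 stuck-at-0

Fault-free values for test 1 (A=0, B=1, C=1, D=0): U0=0, U1=1, U2=1, U3=1, U4=1, U5=1, giving Y=1. Observed 0.
Test 1: faults giving observed 0 are {U3 stuck-at-0, U4 stuck-at-0, U5 stuck-at-0}.
Test 2 (A=1, B=1, C=0, D=0): fault-free U0=1, U1=1, U2=0, U3=1, U4=0, U5=0 → 0; observed 1. Eliminates U4 stuck-at-0, U5 stuck-at-0.
Only U3 stuck-at-0 is consistent with every test.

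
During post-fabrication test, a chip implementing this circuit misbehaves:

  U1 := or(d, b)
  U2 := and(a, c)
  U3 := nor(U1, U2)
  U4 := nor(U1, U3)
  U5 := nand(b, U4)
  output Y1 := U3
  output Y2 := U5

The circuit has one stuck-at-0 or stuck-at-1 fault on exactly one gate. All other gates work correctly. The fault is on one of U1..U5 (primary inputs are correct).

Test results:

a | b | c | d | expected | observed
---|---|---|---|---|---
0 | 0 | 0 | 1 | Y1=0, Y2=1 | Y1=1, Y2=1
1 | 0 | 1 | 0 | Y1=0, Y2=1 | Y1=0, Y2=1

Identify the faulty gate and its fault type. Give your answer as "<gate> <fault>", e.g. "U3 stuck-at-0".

U1 stuck-at-0

Fault-free values for test 1 (a=0, b=0, c=0, d=1): U1=1, U2=0, U3=0, U4=0, U5=1, giving Y1=0, Y2=1. Observed Y1=1, Y2=1.
Test 1: faults giving observed Y1=1, Y2=1 are {U1 stuck-at-0, U3 stuck-at-1}.
Test 2 (a=1, b=0, c=1, d=0): fault-free U1=0, U2=1, U3=0, U4=1, U5=1 → Y1=0, Y2=1; observed Y1=0, Y2=1. Eliminates U3 stuck-at-1.
Only U1 stuck-at-0 is consistent with every test.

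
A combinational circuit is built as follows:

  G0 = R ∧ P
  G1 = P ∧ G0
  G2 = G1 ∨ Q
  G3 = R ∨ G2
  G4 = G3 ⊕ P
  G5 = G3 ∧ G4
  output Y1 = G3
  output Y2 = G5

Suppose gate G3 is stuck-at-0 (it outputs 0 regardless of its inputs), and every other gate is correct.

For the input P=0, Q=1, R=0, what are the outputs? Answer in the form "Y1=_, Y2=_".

Propagate with G3 forced: G0=0, G1=0, G2=1, G3=0 [stuck-at-0], G4=0, G5=0.
So the outputs are Y1=0, Y2=0. (Without the fault they would be Y1=1, Y2=1.)

Y1=0, Y2=0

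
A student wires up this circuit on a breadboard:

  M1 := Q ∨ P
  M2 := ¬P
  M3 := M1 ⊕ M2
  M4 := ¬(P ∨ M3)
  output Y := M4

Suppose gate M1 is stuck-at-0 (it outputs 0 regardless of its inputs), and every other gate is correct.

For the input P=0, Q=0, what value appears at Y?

Propagate with M1 forced: M1=0 [stuck-at-0], M2=1, M3=1, M4=0.
So Y = 0. (Same as the fault-free value — the fault is masked on this input.)

0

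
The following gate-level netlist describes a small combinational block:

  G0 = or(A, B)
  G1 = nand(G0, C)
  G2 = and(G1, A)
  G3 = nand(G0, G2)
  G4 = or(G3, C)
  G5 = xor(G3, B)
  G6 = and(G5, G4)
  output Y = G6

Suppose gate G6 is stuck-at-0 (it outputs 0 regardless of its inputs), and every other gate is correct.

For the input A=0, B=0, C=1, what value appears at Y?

Propagate with G6 forced: G0=0, G1=1, G2=0, G3=1, G4=1, G5=1, G6=0 [stuck-at-0].
So Y = 0. (Without the fault it would be 1.)

0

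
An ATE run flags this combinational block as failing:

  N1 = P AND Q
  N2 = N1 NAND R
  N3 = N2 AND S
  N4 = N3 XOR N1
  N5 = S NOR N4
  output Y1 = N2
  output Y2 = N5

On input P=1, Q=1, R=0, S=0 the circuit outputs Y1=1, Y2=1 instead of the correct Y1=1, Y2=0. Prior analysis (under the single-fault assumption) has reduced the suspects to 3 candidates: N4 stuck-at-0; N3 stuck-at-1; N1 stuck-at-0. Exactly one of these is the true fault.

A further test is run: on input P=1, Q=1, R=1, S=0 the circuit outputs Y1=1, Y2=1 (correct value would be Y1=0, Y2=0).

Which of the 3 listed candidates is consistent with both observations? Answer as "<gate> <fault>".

Evaluate each candidate on input P=1, Q=1, R=1, S=0:
  N4 stuck-at-0: N1=1, N2=0, N3=0, N4=0 [stuck-at-0], N5=1 → Y1=0, Y2=1 — eliminated
  N3 stuck-at-1: N1=1, N2=0, N3=1 [stuck-at-1], N4=0, N5=1 → Y1=0, Y2=1 — eliminated
  N1 stuck-at-0: N1=0 [stuck-at-0], N2=1, N3=0, N4=0, N5=1 → Y1=1, Y2=1 — matches
Only N1 stuck-at-0 reproduces the observed Y1=1, Y2=1.

N1 stuck-at-0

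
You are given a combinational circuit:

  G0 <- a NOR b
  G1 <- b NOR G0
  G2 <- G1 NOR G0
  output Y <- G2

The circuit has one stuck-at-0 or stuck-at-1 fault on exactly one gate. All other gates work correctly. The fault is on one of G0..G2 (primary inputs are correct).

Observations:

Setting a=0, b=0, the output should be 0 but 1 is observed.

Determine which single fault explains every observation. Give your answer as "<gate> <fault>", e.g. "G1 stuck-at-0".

G2 stuck-at-1

Fault-free values for test 1 (a=0, b=0): G0=1, G1=0, G2=0, giving Y=0. Observed 1.
Test 1: faults giving observed 1 are {G2 stuck-at-1}.
Only G2 stuck-at-1 is consistent with every test.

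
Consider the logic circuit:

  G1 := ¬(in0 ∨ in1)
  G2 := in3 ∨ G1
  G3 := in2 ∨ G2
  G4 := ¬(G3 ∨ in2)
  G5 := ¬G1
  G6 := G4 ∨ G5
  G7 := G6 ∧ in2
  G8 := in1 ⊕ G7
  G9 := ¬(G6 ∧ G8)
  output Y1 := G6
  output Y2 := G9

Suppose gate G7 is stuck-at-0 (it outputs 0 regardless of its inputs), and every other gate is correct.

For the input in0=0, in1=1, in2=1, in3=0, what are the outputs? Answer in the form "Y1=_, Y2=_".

Y1=1, Y2=0

Propagate with G7 forced: G1=0, G2=0, G3=1, G4=0, G5=1, G6=1, G7=0 [stuck-at-0], G8=1, G9=0.
So the outputs are Y1=1, Y2=0. (Without the fault they would be Y1=1, Y2=1.)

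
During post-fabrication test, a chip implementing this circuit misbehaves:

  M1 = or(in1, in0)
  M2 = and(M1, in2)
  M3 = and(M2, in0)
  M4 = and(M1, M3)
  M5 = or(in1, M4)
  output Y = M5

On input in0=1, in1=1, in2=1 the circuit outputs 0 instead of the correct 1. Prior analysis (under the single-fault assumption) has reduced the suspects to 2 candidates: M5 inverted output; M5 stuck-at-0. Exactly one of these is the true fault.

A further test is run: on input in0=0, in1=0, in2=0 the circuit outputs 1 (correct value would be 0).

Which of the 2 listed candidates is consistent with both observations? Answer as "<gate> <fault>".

M5 inverted output

Evaluate each candidate on input in0=0, in1=0, in2=0:
  M5 inverted output: M1=0, M2=0, M3=0, M4=0, M5=1 [inverted output] → 1 — matches
  M5 stuck-at-0: M1=0, M2=0, M3=0, M4=0, M5=0 [stuck-at-0] → 0 — eliminated
Only M5 inverted output reproduces the observed 1.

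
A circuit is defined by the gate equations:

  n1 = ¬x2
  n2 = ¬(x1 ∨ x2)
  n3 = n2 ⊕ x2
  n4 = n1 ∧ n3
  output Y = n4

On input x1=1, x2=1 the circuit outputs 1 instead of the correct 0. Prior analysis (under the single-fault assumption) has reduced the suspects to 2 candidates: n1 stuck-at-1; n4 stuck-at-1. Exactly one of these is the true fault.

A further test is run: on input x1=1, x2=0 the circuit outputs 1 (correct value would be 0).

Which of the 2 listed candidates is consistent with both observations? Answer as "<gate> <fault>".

Evaluate each candidate on input x1=1, x2=0:
  n1 stuck-at-1: n1=1 [stuck-at-1], n2=0, n3=0, n4=0 → 0 — eliminated
  n4 stuck-at-1: n1=1, n2=0, n3=0, n4=1 [stuck-at-1] → 1 — matches
Only n4 stuck-at-1 reproduces the observed 1.

n4 stuck-at-1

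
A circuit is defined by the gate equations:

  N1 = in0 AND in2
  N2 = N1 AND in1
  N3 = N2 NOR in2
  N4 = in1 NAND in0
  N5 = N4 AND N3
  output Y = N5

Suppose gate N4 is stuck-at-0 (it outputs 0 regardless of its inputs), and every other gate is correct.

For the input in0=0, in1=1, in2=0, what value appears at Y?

Propagate with N4 forced: N1=0, N2=0, N3=1, N4=0 [stuck-at-0], N5=0.
So Y = 0. (Without the fault it would be 1.)

0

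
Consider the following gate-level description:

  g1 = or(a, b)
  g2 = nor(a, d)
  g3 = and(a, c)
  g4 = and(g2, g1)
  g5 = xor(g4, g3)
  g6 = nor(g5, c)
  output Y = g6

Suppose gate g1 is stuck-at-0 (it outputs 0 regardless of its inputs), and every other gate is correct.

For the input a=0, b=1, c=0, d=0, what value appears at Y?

1

Propagate with g1 forced: g1=0 [stuck-at-0], g2=1, g3=0, g4=0, g5=0, g6=1.
So Y = 1. (Without the fault it would be 0.)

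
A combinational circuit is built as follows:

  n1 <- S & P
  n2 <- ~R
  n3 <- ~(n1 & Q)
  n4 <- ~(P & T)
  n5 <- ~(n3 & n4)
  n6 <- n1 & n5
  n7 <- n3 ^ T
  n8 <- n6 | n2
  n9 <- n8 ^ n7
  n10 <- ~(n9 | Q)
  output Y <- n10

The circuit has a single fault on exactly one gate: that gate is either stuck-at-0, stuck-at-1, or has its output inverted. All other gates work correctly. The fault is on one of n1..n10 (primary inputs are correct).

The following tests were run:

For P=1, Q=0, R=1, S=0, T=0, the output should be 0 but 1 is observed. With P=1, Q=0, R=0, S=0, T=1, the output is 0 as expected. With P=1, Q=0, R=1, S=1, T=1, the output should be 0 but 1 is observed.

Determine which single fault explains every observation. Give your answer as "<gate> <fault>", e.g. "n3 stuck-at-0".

Fault-free values for test 1 (P=1, Q=0, R=1, S=0, T=0): n1=0, n2=0, n3=1, n4=1, n5=0, n6=0, n7=1, n8=0, n9=1, n10=0, giving Y=0. Observed 1.
Test 1: faults giving observed 1 are {n2 stuck-at-1, n2 inverted output, n3 stuck-at-0, n3 inverted output, n6 stuck-at-1, n6 inverted output, n7 stuck-at-0, n7 inverted output, n8 stuck-at-1, n8 inverted output, n9 stuck-at-0, n9 inverted output, n10 stuck-at-1, n10 inverted output}.
Test 2 (P=1, Q=0, R=0, S=0, T=1): fault-free n1=0, n2=1, n3=1, n4=0, n5=1, n6=0, n7=0, n8=1, n9=1, n10=0 → 0; observed 0. Eliminates n2 inverted output, n3 stuck-at-0, n3 inverted output, n7 inverted output, n8 inverted output, n9 stuck-at-0, n9 inverted output, n10 stuck-at-1, n10 inverted output.
Test 3 (P=1, Q=0, R=1, S=1, T=1): fault-free n1=1, n2=0, n3=1, n4=0, n5=1, n6=1, n7=0, n8=1, n9=1, n10=0 → 0; observed 1. Eliminates n2 stuck-at-1, n6 stuck-at-1, n7 stuck-at-0, n8 stuck-at-1.
Only n6 inverted output is consistent with every test.

n6 inverted output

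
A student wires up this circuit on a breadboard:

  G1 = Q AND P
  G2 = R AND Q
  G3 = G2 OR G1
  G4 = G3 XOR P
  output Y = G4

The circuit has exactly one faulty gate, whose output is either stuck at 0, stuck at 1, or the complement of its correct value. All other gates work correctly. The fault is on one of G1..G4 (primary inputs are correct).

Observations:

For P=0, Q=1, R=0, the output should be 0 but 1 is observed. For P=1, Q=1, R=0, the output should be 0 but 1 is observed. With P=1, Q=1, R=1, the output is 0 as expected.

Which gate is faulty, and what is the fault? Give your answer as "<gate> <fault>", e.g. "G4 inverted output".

G1 inverted output

Fault-free values for test 1 (P=0, Q=1, R=0): G1=0, G2=0, G3=0, G4=0, giving Y=0. Observed 1.
Test 1: faults giving observed 1 are {G1 stuck-at-1, G1 inverted output, G2 stuck-at-1, G2 inverted output, G3 stuck-at-1, G3 inverted output, G4 stuck-at-1, G4 inverted output}.
Test 2 (P=1, Q=1, R=0): fault-free G1=1, G2=0, G3=1, G4=0 → 0; observed 1. Eliminates G1 stuck-at-1, G2 stuck-at-1, G2 inverted output, G3 stuck-at-1.
Test 3 (P=1, Q=1, R=1): fault-free G1=1, G2=1, G3=1, G4=0 → 0; observed 0. Eliminates G3 inverted output, G4 stuck-at-1, G4 inverted output.
Only G1 inverted output is consistent with every test.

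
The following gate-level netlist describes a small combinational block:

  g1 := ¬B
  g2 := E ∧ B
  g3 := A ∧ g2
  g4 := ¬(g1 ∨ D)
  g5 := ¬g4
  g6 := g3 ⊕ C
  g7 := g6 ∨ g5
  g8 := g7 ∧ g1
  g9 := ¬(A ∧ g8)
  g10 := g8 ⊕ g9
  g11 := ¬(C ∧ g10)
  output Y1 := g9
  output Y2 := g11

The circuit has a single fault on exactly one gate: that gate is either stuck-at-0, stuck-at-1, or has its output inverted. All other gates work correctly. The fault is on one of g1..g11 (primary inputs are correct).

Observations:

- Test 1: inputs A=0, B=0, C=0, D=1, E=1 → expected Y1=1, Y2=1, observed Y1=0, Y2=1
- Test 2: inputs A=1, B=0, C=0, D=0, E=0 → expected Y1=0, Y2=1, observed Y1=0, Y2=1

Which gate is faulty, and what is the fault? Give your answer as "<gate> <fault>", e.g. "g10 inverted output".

Fault-free values for test 1 (A=0, B=0, C=0, D=1, E=1): g1=1, g2=0, g3=0, g4=0, g5=1, g6=0, g7=1, g8=1, g9=1, g10=0, g11=1, giving Y1=1, Y2=1. Observed Y1=0, Y2=1.
Test 1: faults giving observed Y1=0, Y2=1 are {g9 stuck-at-0, g9 inverted output}.
Test 2 (A=1, B=0, C=0, D=0, E=0): fault-free g1=1, g2=0, g3=0, g4=0, g5=1, g6=0, g7=1, g8=1, g9=0, g10=1, g11=1 → Y1=0, Y2=1; observed Y1=0, Y2=1. Eliminates g9 inverted output.
Only g9 stuck-at-0 is consistent with every test.

g9 stuck-at-0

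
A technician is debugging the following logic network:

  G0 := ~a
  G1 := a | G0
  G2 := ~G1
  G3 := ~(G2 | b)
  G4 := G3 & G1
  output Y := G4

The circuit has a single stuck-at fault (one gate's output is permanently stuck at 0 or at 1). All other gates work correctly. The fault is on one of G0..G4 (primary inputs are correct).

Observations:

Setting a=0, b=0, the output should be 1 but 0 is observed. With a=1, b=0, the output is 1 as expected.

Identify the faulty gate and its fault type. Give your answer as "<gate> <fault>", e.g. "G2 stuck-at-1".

G0 stuck-at-0

Fault-free values for test 1 (a=0, b=0): G0=1, G1=1, G2=0, G3=1, G4=1, giving Y=1. Observed 0.
Test 1: faults giving observed 0 are {G0 stuck-at-0, G1 stuck-at-0, G2 stuck-at-1, G3 stuck-at-0, G4 stuck-at-0}.
Test 2 (a=1, b=0): fault-free G0=0, G1=1, G2=0, G3=1, G4=1 → 1; observed 1. Eliminates G1 stuck-at-0, G2 stuck-at-1, G3 stuck-at-0, G4 stuck-at-0.
Only G0 stuck-at-0 is consistent with every test.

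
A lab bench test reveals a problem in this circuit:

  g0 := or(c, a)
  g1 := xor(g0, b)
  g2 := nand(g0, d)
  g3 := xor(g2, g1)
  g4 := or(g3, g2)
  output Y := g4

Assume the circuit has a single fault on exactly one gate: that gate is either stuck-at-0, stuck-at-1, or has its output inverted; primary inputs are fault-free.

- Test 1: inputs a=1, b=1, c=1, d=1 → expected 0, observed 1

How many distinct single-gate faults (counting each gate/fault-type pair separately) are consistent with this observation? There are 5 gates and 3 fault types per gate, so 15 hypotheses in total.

Fault-free: g0=1, g1=0, g2=0, g3=0, g4=0 → 0. Observed 1.
  g0: stuck-at-0, inverted output ✓; others ✗
  g1: stuck-at-1, inverted output ✓; others ✗
  g2: stuck-at-1, inverted output ✓; others ✗
  g3: stuck-at-1, inverted output ✓; others ✗
  g4: stuck-at-1, inverted output ✓; others ✗
Consistent faults: {g0 stuck-at-0, g0 inverted output, g1 stuck-at-1, g1 inverted output, g2 stuck-at-1, g2 inverted output, g3 stuck-at-1, g3 inverted output, g4 stuck-at-1, g4 inverted output} — 10 in all.

10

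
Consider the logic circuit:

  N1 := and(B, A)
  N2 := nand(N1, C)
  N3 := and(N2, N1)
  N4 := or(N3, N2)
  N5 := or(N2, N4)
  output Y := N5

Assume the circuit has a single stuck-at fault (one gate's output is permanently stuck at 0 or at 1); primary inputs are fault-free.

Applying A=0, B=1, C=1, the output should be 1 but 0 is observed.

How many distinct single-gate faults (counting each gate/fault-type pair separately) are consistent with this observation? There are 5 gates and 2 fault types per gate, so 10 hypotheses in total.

Fault-free: N1=0, N2=1, N3=0, N4=1, N5=1 → 1. Observed 0.
  N1 stuck-at-0: output 1 ✗
  N1 stuck-at-1: output 0 ✓
  N2 stuck-at-0: output 0 ✓
  N2 stuck-at-1: output 1 ✗
  N3 stuck-at-0: output 1 ✗
  N3 stuck-at-1: output 1 ✗
  N4 stuck-at-0: output 1 ✗
  N4 stuck-at-1: output 1 ✗
  N5 stuck-at-0: output 0 ✓
  N5 stuck-at-1: output 1 ✗
Consistent faults: {N1 stuck-at-1, N2 stuck-at-0, N5 stuck-at-0} — 3 in all.

3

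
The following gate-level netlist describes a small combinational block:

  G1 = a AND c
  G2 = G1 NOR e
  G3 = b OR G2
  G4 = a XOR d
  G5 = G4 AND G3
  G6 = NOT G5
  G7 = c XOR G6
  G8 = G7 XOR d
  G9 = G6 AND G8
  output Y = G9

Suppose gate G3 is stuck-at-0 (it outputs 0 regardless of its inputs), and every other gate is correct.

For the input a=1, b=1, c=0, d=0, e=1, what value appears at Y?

1

Propagate with G3 forced: G1=0, G2=0, G3=0 [stuck-at-0], G4=1, G5=0, G6=1, G7=1, G8=1, G9=1.
So Y = 1. (Without the fault it would be 0.)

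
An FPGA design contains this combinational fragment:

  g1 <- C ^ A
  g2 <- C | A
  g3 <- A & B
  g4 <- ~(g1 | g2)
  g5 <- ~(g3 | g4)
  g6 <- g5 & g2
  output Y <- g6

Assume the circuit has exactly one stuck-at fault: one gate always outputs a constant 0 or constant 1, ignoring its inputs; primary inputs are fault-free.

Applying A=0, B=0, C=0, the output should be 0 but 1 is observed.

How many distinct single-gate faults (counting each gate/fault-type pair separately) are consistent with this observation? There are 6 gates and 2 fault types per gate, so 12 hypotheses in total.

2

Fault-free: g1=0, g2=0, g3=0, g4=1, g5=0, g6=0 → 0. Observed 1.
  g1 stuck-at-0: output 0 ✗
  g1 stuck-at-1: output 0 ✗
  g2 stuck-at-0: output 0 ✗
  g2 stuck-at-1: output 1 ✓
  g3 stuck-at-0: output 0 ✗
  g3 stuck-at-1: output 0 ✗
  g4 stuck-at-0: output 0 ✗
  g4 stuck-at-1: output 0 ✗
  g5 stuck-at-0: output 0 ✗
  g5 stuck-at-1: output 0 ✗
  g6 stuck-at-0: output 0 ✗
  g6 stuck-at-1: output 1 ✓
Consistent faults: {g2 stuck-at-1, g6 stuck-at-1} — 2 in all.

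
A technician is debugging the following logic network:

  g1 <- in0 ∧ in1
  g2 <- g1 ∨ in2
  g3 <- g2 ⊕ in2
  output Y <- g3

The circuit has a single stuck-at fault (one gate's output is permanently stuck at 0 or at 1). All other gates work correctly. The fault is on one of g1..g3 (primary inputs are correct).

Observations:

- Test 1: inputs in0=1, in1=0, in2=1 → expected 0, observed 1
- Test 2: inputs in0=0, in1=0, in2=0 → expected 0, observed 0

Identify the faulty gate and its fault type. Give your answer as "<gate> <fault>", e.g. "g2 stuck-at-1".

Fault-free values for test 1 (in0=1, in1=0, in2=1): g1=0, g2=1, g3=0, giving Y=0. Observed 1.
Test 1: faults giving observed 1 are {g2 stuck-at-0, g3 stuck-at-1}.
Test 2 (in0=0, in1=0, in2=0): fault-free g1=0, g2=0, g3=0 → 0; observed 0. Eliminates g3 stuck-at-1.
Only g2 stuck-at-0 is consistent with every test.

g2 stuck-at-0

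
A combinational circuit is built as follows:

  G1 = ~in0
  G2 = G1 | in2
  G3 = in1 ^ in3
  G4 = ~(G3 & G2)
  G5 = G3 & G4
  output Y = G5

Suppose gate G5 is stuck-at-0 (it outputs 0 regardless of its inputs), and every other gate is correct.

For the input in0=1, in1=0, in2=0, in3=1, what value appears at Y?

0

Propagate with G5 forced: G1=0, G2=0, G3=1, G4=1, G5=0 [stuck-at-0].
So Y = 0. (Without the fault it would be 1.)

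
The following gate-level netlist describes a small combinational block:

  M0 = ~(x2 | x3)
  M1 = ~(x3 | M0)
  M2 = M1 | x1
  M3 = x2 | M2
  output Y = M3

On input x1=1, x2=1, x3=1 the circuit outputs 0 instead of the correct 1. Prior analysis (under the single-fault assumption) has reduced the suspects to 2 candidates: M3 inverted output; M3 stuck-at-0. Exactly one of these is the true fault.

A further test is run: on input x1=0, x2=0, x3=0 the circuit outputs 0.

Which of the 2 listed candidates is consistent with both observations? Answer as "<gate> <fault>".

M3 stuck-at-0

Evaluate each candidate on input x1=0, x2=0, x3=0:
  M3 inverted output: M0=1, M1=0, M2=0, M3=1 [inverted output] → 1 — eliminated
  M3 stuck-at-0: M0=1, M1=0, M2=0, M3=0 [stuck-at-0] → 0 — matches
Only M3 stuck-at-0 reproduces the observed 0.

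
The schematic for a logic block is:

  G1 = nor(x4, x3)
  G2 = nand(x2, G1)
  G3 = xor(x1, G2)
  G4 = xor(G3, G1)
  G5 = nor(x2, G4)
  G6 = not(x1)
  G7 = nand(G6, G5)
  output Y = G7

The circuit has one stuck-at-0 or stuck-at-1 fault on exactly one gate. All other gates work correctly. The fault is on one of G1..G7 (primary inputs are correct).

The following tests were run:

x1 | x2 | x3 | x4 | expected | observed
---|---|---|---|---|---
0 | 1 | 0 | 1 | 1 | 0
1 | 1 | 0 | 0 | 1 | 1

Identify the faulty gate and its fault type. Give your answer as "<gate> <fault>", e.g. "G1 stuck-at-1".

Fault-free values for test 1 (x1=0, x2=1, x3=0, x4=1): G1=0, G2=1, G3=1, G4=1, G5=0, G6=1, G7=1, giving Y=1. Observed 0.
Test 1: faults giving observed 0 are {G5 stuck-at-1, G7 stuck-at-0}.
Test 2 (x1=1, x2=1, x3=0, x4=0): fault-free G1=1, G2=0, G3=1, G4=0, G5=0, G6=0, G7=1 → 1; observed 1. Eliminates G7 stuck-at-0.
Only G5 stuck-at-1 is consistent with every test.

G5 stuck-at-1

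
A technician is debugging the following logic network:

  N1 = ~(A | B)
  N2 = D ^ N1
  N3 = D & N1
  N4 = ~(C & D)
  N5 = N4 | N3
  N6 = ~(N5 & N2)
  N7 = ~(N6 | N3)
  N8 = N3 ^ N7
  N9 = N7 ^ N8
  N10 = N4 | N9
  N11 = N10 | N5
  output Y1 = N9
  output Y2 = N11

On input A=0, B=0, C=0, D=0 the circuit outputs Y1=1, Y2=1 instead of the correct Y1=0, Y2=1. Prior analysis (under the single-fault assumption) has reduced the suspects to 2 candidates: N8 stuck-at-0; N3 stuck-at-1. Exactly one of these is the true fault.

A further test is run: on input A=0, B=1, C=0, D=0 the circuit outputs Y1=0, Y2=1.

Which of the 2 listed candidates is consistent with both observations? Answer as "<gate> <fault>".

Evaluate each candidate on input A=0, B=1, C=0, D=0:
  N8 stuck-at-0: N1=0, N2=0, N3=0, N4=1, N5=1, N6=1, N7=0, N8=0 [stuck-at-0], N9=0, N10=1, N11=1 → Y1=0, Y2=1 — matches
  N3 stuck-at-1: N1=0, N2=0, N3=1 [stuck-at-1], N4=1, N5=1, N6=1, N7=0, N8=1, N9=1, N10=1, N11=1 → Y1=1, Y2=1 — eliminated
Only N8 stuck-at-0 reproduces the observed Y1=0, Y2=1.

N8 stuck-at-0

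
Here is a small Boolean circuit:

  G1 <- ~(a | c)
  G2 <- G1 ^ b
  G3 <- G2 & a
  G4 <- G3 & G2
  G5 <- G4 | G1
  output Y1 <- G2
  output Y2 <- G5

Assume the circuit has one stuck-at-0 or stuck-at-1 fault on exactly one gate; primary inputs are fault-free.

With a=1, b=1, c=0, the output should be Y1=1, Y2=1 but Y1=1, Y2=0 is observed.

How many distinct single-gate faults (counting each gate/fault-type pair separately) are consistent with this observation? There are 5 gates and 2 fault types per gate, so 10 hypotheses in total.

Fault-free: G1=0, G2=1, G3=1, G4=1, G5=1 → Y1=1, Y2=1. Observed Y1=1, Y2=0.
  G1 stuck-at-0: output Y1=1, Y2=1 ✗
  G1 stuck-at-1: output Y1=0, Y2=1 ✗
  G2 stuck-at-0: output Y1=0, Y2=0 ✗
  G2 stuck-at-1: output Y1=1, Y2=1 ✗
  G3 stuck-at-0: output Y1=1, Y2=0 ✓
  G3 stuck-at-1: output Y1=1, Y2=1 ✗
  G4 stuck-at-0: output Y1=1, Y2=0 ✓
  G4 stuck-at-1: output Y1=1, Y2=1 ✗
  G5 stuck-at-0: output Y1=1, Y2=0 ✓
  G5 stuck-at-1: output Y1=1, Y2=1 ✗
Consistent faults: {G3 stuck-at-0, G4 stuck-at-0, G5 stuck-at-0} — 3 in all.

3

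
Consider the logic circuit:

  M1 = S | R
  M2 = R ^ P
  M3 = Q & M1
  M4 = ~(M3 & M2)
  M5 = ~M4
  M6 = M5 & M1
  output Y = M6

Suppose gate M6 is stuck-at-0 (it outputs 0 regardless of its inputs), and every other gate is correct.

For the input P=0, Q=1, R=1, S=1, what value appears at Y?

0

Propagate with M6 forced: M1=1, M2=1, M3=1, M4=0, M5=1, M6=0 [stuck-at-0].
So Y = 0. (Without the fault it would be 1.)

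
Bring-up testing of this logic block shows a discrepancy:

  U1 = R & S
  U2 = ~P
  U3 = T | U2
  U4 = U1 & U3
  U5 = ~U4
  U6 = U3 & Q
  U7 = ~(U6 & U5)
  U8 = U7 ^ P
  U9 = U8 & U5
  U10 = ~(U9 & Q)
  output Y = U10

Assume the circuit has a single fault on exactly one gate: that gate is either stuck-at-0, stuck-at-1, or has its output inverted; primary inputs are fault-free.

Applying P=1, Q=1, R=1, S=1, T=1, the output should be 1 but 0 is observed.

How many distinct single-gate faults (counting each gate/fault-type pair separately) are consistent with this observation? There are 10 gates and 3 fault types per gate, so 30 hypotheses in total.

Fault-free: U1=1, U2=0, U3=1, U4=1, U5=0, U6=1, U7=1, U8=0, U9=0, U10=1 → 1. Observed 0.
  U1: stuck-at-0, inverted output ✓; others ✗
  U2: none of the 3 fault types match ✗
  U3: none of the 3 fault types match ✗
  U4: stuck-at-0, inverted output ✓; others ✗
  U5: stuck-at-1, inverted output ✓; others ✗
  U6: none of the 3 fault types match ✗
  U7: none of the 3 fault types match ✗
  U8: none of the 3 fault types match ✗
  U9: stuck-at-1, inverted output ✓; others ✗
  U10: stuck-at-0, inverted output ✓; others ✗
Consistent faults: {U1 stuck-at-0, U1 inverted output, U4 stuck-at-0, U4 inverted output, U5 stuck-at-1, U5 inverted output, U9 stuck-at-1, U9 inverted output, U10 stuck-at-0, U10 inverted output} — 10 in all.

10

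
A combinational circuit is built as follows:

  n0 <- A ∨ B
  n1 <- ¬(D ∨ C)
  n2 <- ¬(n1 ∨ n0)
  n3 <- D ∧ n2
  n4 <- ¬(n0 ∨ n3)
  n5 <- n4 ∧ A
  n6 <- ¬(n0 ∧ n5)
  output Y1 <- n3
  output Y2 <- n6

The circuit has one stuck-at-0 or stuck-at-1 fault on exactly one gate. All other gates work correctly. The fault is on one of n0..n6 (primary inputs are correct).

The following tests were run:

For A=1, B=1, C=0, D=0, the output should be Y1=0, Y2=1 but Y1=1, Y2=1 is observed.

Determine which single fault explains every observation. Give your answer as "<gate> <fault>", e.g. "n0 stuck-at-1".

n3 stuck-at-1

Fault-free values for test 1 (A=1, B=1, C=0, D=0): n0=1, n1=1, n2=0, n3=0, n4=0, n5=0, n6=1, giving Y1=0, Y2=1. Observed Y1=1, Y2=1.
Test 1: faults giving observed Y1=1, Y2=1 are {n3 stuck-at-1}.
Only n3 stuck-at-1 is consistent with every test.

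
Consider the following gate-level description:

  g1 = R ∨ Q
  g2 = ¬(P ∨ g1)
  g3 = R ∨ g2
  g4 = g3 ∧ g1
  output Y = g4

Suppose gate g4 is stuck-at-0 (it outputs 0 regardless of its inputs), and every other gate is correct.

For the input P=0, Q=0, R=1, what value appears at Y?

Propagate with g4 forced: g1=1, g2=0, g3=1, g4=0 [stuck-at-0].
So Y = 0. (Without the fault it would be 1.)

0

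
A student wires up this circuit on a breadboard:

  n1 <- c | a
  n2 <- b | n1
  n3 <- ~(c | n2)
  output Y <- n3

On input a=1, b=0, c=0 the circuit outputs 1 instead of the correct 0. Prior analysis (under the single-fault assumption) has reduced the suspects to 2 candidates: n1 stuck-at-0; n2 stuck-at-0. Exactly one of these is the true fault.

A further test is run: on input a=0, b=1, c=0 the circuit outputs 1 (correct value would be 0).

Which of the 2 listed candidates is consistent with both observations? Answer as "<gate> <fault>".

n2 stuck-at-0

Evaluate each candidate on input a=0, b=1, c=0:
  n1 stuck-at-0: n1=0 [stuck-at-0], n2=1, n3=0 → 0 — eliminated
  n2 stuck-at-0: n1=0, n2=0 [stuck-at-0], n3=1 → 1 — matches
Only n2 stuck-at-0 reproduces the observed 1.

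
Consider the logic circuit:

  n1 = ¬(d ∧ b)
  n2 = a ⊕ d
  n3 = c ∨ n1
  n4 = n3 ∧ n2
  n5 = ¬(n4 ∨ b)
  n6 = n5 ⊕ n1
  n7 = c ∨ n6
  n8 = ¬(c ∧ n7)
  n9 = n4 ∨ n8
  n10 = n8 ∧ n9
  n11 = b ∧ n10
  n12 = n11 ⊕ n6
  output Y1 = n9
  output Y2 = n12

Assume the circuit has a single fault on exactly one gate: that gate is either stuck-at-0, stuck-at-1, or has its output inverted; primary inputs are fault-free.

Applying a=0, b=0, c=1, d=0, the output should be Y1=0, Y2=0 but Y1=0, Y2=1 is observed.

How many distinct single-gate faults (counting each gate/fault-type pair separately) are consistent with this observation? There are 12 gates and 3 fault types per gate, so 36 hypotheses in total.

10

Fault-free: n1=1, n2=0, n3=1, n4=0, n5=1, n6=0, n7=1, n8=0, n9=0, n10=0, n11=0, n12=0 → Y1=0, Y2=0. Observed Y1=0, Y2=1.
  n1: stuck-at-0, inverted output ✓; others ✗
  n2: none of the 3 fault types match ✗
  n3: none of the 3 fault types match ✗
  n4: none of the 3 fault types match ✗
  n5: stuck-at-0, inverted output ✓; others ✗
  n6: stuck-at-1, inverted output ✓; others ✗
  n7: none of the 3 fault types match ✗
  n8: none of the 3 fault types match ✗
  n9: none of the 3 fault types match ✗
  n10: none of the 3 fault types match ✗
  n11: stuck-at-1, inverted output ✓; others ✗
  n12: stuck-at-1, inverted output ✓; others ✗
Consistent faults: {n1 stuck-at-0, n1 inverted output, n5 stuck-at-0, n5 inverted output, n6 stuck-at-1, n6 inverted output, n11 stuck-at-1, n11 inverted output, n12 stuck-at-1, n12 inverted output} — 10 in all.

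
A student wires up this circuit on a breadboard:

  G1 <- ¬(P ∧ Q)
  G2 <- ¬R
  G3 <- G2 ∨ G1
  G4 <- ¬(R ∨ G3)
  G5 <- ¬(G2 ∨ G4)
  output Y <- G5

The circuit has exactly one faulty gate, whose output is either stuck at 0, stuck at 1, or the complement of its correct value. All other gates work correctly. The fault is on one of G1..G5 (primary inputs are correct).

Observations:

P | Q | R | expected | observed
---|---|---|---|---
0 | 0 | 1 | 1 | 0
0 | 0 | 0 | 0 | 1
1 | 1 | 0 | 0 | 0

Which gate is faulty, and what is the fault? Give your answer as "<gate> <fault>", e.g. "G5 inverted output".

Fault-free values for test 1 (P=0, Q=0, R=1): G1=1, G2=0, G3=1, G4=0, G5=1, giving Y=1. Observed 0.
Test 1: faults giving observed 0 are {G2 stuck-at-1, G2 inverted output, G4 stuck-at-1, G4 inverted output, G5 stuck-at-0, G5 inverted output}.
Test 2 (P=0, Q=0, R=0): fault-free G1=1, G2=1, G3=1, G4=0, G5=0 → 0; observed 1. Eliminates G2 stuck-at-1, G4 stuck-at-1, G4 inverted output, G5 stuck-at-0.
Test 3 (P=1, Q=1, R=0): fault-free G1=0, G2=1, G3=1, G4=0, G5=0 → 0; observed 0. Eliminates G5 inverted output.
Only G2 inverted output is consistent with every test.

G2 inverted output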